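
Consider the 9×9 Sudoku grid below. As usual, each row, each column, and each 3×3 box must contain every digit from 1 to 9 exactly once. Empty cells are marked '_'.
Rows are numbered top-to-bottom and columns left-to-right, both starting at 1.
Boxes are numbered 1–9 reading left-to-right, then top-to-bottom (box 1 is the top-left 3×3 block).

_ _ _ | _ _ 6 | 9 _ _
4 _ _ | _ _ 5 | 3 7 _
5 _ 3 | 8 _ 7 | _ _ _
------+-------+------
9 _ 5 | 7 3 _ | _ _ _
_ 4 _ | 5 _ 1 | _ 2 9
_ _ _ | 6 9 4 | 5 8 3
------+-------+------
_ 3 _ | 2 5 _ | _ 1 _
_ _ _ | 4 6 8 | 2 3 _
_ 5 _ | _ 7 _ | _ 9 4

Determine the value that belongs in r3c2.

9

Cell r3c2 itself could take any of {1, 2, 6, 9} by direct elimination.
Consider where 9 can go in row 3.
r3c5 is out (column 5 already has a 9).
r3c7 is out (column 7 already has a 9).
r3c8 is out (column 8 already has a 9).
r3c9 is out (column 9 already has a 9).
So the only cell in row 3 that can hold 9 is r3c2.
Therefore r3c2 = 9.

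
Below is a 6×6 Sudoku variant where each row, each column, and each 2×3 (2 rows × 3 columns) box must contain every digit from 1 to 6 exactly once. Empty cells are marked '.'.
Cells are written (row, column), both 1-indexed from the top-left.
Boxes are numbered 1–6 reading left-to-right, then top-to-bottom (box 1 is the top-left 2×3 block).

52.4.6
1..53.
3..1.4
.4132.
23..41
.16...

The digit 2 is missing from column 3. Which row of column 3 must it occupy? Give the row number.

Consider where 2 can go in column 3.
(1,3) is out (row 1 already has a 2).
(2,3) is out (box 1 already has a 2).
(5,3) is out (row 5 already has a 2).
So the only cell in column 3 that can hold 2 is (3,3).
That is row 3.

3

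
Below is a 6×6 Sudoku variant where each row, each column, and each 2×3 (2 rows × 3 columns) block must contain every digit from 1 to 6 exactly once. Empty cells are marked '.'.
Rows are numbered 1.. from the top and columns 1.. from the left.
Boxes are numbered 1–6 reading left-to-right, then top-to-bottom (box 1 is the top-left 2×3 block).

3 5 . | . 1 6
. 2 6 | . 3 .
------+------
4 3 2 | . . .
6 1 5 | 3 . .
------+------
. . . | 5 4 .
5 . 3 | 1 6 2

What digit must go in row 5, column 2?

6

Row 5 already contains {4, 5}.
Column 2 already contains {1, 2, 3, 5}.
Its 2×3 block (box 5) already contains {3, 5}.
The only value from 1–6 not eliminated is 6, so row 5, column 2 = 6.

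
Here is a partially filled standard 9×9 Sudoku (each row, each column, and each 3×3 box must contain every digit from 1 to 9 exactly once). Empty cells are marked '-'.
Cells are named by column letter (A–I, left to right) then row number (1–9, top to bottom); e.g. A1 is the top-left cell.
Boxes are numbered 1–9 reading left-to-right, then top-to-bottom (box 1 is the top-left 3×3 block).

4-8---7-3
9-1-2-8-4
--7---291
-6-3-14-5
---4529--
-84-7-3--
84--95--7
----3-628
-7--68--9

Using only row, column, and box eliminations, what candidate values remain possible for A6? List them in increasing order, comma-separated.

1,2,5

Row 6 already contains {3, 4, 7, 8}.
Column A already contains {4, 8, 9}.
Its 3×3 block (box 4) already contains {4, 6, 8}.
Removing those from 1–9 leaves {1, 2, 5} as the candidates for A6.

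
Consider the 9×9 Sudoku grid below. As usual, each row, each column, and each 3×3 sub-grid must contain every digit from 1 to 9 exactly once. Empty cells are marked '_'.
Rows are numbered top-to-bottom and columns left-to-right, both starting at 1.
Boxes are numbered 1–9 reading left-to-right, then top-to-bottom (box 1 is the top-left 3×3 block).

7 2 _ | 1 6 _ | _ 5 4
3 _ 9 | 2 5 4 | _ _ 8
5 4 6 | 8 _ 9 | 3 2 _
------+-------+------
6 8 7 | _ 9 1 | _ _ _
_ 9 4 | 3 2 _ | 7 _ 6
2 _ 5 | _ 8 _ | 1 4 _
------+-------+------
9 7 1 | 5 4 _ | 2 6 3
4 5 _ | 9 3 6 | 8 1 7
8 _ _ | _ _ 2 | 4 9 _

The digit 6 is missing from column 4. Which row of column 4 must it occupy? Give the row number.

6

Consider where 6 can go in column 4.
R4C4 is out (row 4 already has a 6).
R9C4 is out (box 8 already has a 6).
So the only cell in column 4 that can hold 6 is R6C4.
That is row 6.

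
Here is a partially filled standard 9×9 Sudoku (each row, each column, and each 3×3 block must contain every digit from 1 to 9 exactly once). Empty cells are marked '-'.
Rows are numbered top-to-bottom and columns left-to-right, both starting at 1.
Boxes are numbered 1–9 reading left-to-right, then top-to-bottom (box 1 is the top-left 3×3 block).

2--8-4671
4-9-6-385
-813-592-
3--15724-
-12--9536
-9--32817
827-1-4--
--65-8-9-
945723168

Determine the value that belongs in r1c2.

Cell r1c2 itself could take any of {3, 5} by direct elimination.
Consider where 5 can go in box 1.
r1c3 is out (column 3 already has a 5).
r2c2 is out (row 2 already has a 5).
r3c1 is out (row 3 already has a 5).
So the only cell in box 1 that can hold 5 is r1c2.
Therefore r1c2 = 5.

5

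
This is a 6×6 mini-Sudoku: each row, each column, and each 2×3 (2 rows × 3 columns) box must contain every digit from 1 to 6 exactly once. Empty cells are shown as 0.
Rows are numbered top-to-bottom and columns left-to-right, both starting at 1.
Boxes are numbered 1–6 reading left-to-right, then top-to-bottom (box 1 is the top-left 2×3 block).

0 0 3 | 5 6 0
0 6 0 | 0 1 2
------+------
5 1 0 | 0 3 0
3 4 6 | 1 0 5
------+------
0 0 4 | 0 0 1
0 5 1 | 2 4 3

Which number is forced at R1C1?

1

Cell R1C1 itself could take any of {1, 2, 4} by direct elimination.
Consider where 1 can go in box 1.
R1C2 is out (column 2 already has a 1).
R2C1 is out (row 2 already has a 1).
R2C3 is out (row 2 already has a 1).
So the only cell in box 1 that can hold 1 is R1C1.
Therefore R1C1 = 1.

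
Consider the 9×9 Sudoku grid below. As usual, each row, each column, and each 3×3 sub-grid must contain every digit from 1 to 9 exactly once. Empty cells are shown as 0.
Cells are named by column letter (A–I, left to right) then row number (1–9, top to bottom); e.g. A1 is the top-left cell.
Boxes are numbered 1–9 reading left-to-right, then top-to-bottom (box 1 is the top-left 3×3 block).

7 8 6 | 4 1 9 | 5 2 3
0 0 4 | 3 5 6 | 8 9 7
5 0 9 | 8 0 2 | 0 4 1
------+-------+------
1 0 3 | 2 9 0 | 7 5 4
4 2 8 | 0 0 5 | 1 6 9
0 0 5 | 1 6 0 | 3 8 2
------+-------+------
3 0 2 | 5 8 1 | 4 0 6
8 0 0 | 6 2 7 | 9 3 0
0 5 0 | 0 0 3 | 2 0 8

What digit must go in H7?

Row 7 already contains {1, 2, 3, 4, 5, 6, 8}.
Column H already contains {2, 3, 4, 5, 6, 8, 9}.
Its 3×3 block (box 9) already contains {2, 3, 4, 6, 8, 9}.
The only value from 1–9 not eliminated is 7, so H7 = 7.

7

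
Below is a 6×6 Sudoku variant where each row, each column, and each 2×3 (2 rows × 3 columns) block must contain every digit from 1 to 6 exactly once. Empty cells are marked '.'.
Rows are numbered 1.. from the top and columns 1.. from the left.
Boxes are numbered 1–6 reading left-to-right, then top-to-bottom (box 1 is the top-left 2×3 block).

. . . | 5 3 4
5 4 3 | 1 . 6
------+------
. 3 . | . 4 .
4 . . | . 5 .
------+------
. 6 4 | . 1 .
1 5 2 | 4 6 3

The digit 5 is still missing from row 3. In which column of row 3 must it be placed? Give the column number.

Consider where 5 can go in row 3.
row 3, column 1 is out (column 1 already has a 5).
row 3, column 4 is out (column 4 already has a 5).
row 3, column 6 is out (box 4 already has a 5).
So the only cell in row 3 that can hold 5 is row 3, column 3.
That is column 3.

3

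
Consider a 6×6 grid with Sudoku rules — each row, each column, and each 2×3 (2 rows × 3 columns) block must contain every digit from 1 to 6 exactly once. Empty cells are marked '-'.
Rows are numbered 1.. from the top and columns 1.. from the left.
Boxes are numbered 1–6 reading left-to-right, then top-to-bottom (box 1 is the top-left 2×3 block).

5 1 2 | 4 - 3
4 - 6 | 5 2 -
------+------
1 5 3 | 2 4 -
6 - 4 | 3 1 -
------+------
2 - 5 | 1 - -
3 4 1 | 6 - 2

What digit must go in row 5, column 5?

3

Row 5 already contains {1, 2, 5}.
Column 5 already contains {1, 2, 4}.
Its 2×3 block (box 6) already contains {1, 2, 6}.
The only value from 1–6 not eliminated is 3, so row 5, column 5 = 3.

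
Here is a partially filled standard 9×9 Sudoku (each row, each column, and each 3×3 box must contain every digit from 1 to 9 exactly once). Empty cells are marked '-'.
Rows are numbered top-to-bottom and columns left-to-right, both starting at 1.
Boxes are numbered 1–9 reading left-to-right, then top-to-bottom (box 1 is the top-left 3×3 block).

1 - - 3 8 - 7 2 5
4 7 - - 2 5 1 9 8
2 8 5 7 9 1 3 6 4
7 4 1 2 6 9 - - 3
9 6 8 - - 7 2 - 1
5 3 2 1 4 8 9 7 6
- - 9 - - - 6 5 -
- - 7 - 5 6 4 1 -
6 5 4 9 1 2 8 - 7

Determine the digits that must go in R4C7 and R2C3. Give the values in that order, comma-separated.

For R4C7:
  Row 4 already contains {1, 2, 3, 4, 6, 7, 9}.
  Column 7 already contains {1, 2, 3, 4, 6, 7, 8, 9}.
  Its 3×3 block (box 6) already contains {1, 2, 3, 6, 7, 9}.
  The only value from 1–9 not eliminated is 5, so R4C7 = 5.
For R2C3:
  Consider where 3 can go in box 1.
  R1C2 is out (row 1 already has a 3).
  R1C3 is out (row 1 already has a 3).
  So the only cell in box 1 that can hold 3 is R2C3.
  So R2C3 = 3.

5,3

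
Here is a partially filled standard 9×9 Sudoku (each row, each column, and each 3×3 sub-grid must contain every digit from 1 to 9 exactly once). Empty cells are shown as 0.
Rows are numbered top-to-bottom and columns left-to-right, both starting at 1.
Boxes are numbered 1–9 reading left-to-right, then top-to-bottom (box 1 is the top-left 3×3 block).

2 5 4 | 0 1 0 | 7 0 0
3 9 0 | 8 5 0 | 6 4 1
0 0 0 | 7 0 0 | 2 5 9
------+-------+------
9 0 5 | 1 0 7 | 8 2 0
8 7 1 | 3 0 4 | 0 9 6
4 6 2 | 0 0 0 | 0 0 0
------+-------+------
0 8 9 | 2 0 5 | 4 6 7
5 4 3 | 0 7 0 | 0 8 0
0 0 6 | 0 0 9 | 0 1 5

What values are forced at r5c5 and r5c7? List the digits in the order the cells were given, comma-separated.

For r5c5:
  Row 5 already contains {1, 3, 4, 6, 7, 8, 9}.
  Column 5 already contains {1, 5, 7}.
  Its 3×3 block (box 5) already contains {1, 3, 4, 7}.
  The only value from 1–9 not eliminated is 2, so r5c5 = 2.
For r5c7:
  Row 5 already contains {1, 3, 4, 6, 7, 8, 9}.
  Column 7 already contains {2, 4, 6, 7, 8}.
  Its 3×3 block (box 6) already contains {2, 6, 8, 9}.
  The only value from 1–9 not eliminated is 5, so r5c7 = 5.

2,5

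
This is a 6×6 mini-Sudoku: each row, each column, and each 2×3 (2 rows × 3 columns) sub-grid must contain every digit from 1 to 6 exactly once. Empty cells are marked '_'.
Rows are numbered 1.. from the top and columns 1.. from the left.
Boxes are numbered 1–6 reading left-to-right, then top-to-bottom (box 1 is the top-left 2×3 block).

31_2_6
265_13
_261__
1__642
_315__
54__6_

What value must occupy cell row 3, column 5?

Cell row 3, column 5 itself could take any of {3, 5} by direct elimination.
Consider where 3 can go in box 4.
row 3, column 6 is out (column 6 already has a 3).
So the only cell in box 4 that can hold 3 is row 3, column 5.
Therefore row 3, column 5 = 3.

3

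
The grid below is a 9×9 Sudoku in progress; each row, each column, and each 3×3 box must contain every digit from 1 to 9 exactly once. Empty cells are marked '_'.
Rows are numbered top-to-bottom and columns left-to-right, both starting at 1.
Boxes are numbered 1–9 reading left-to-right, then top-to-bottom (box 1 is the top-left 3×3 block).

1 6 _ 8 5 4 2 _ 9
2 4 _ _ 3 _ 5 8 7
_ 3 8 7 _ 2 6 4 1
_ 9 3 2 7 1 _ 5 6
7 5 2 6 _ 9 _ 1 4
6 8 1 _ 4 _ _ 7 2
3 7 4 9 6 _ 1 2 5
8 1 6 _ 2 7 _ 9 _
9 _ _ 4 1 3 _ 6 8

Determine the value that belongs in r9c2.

Row 9 already contains {1, 3, 4, 6, 8, 9}.
Column 2 already contains {1, 3, 4, 5, 6, 7, 8, 9}.
Its 3×3 block (box 7) already contains {1, 3, 4, 6, 7, 8, 9}.
The only value from 1–9 not eliminated is 2, so r9c2 = 2.

2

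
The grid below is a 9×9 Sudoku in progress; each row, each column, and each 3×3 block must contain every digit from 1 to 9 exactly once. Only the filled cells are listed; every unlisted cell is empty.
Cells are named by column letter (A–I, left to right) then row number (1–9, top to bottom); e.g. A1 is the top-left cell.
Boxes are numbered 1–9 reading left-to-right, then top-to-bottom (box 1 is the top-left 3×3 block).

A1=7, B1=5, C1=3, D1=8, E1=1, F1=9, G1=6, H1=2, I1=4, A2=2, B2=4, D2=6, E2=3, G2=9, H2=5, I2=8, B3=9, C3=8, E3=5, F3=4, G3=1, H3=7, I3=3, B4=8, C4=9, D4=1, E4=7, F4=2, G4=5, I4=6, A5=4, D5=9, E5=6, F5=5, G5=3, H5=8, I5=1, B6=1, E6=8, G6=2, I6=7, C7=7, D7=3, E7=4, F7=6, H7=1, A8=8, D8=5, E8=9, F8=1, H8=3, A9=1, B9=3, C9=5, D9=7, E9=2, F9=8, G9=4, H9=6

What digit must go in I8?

Row 8 already contains {1, 3, 5, 8, 9}.
Column I already contains {1, 3, 4, 6, 7, 8}.
Its 3×3 block (box 9) already contains {1, 3, 4, 6}.
The only value from 1–9 not eliminated is 2, so I8 = 2.

2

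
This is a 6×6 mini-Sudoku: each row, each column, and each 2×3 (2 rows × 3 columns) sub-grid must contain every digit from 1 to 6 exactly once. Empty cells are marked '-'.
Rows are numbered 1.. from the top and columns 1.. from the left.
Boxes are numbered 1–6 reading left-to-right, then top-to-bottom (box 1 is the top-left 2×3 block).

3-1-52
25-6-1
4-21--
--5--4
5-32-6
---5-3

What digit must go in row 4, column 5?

Cell row 4, column 5 itself could take any of {2, 3, 6} by direct elimination.
Consider where 2 can go in box 4.
row 3, column 5 is out (row 3 already has a 2).
row 3, column 6 is out (row 3 already has a 2).
row 4, column 4 is out (column 4 already has a 2).
So the only cell in box 4 that can hold 2 is row 4, column 5.
Therefore row 4, column 5 = 2.

2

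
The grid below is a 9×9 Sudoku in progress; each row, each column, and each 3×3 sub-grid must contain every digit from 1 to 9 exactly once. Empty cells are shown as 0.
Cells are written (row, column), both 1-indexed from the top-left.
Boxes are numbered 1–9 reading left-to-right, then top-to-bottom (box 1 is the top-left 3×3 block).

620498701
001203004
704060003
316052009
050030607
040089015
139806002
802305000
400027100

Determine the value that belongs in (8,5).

Cell (8,5) itself could take any of {1, 4} by direct elimination.
Consider where 1 can go in column 5.
(2,5) is out (row 2 already has a 1).
(7,5) is out (row 7 already has a 1).
So the only cell in column 5 that can hold 1 is (8,5).
Therefore (8,5) = 1.

1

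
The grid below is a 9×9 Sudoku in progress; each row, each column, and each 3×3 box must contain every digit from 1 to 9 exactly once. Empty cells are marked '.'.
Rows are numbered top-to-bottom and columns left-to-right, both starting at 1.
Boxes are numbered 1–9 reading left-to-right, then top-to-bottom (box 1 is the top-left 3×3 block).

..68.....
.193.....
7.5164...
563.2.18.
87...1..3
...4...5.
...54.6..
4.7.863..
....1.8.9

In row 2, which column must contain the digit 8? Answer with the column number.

9

Consider where 8 can go in row 2.
r2c1 is out (column 1 already has a 8).
r2c5 is out (column 5 already has a 8).
r2c6 is out (box 2 already has a 8).
r2c7 is out (column 7 already has a 8).
r2c8 is out (column 8 already has a 8).
So the only cell in row 2 that can hold 8 is r2c9.
That is column 9.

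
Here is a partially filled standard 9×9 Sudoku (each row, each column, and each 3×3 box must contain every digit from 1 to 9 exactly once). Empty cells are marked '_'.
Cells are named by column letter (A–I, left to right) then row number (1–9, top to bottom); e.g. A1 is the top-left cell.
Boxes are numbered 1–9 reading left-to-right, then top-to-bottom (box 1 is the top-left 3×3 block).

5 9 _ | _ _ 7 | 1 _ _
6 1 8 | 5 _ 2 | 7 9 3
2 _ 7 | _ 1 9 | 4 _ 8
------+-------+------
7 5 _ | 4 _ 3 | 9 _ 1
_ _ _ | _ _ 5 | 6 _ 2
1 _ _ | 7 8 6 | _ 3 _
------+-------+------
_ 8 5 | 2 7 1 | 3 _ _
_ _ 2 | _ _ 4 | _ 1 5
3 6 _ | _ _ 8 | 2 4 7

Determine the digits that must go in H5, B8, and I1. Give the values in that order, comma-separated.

7,7,6

For H5:
  Consider where 7 can go in box 6.
  H4 is out (row 4 already has a 7).
  G6 is out (row 6 already has a 7).
  I6 is out (row 6 already has a 7).
  So the only cell in box 6 that can hold 7 is H5.
  So H5 = 7.
For B8:
  Row 8 already contains {1, 2, 4, 5}.
  Column B already contains {1, 5, 6, 8, 9}.
  Its 3×3 block (box 7) already contains {2, 3, 5, 6, 8}.
  The only value from 1–9 not eliminated is 7, so B8 = 7.
For I1:
  Row 1 already contains {1, 5, 7, 9}.
  Column I already contains {1, 2, 3, 5, 7, 8}.
  Its 3×3 block (box 3) already contains {1, 3, 4, 7, 8, 9}.
  The only value from 1–9 not eliminated is 6, so I1 = 6.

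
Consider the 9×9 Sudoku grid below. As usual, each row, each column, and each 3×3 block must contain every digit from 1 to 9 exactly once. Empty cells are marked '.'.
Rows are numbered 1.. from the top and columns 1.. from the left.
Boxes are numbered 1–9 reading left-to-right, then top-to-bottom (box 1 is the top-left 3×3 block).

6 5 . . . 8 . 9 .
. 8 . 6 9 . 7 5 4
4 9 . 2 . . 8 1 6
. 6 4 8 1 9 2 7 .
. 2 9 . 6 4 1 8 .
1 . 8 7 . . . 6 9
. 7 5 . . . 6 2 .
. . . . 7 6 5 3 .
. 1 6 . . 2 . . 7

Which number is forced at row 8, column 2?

Row 8 already contains {3, 5, 6, 7}.
Column 2 already contains {1, 2, 5, 6, 7, 8, 9}.
Its 3×3 block (box 7) already contains {1, 5, 6, 7}.
The only value from 1–9 not eliminated is 4, so row 8, column 2 = 4.

4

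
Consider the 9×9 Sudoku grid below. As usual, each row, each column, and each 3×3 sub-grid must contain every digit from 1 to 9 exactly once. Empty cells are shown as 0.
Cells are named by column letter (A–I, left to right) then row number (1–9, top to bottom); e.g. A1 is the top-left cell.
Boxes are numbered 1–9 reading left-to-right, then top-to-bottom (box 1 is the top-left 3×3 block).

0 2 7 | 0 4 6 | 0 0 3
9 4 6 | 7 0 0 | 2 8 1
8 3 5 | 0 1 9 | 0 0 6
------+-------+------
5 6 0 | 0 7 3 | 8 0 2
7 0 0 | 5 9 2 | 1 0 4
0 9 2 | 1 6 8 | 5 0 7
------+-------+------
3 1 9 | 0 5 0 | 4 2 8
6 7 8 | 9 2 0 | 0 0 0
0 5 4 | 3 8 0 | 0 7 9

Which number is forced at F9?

Row 9 already contains {3, 4, 5, 7, 8, 9}.
Column F already contains {2, 3, 6, 8, 9}.
Its 3×3 block (box 8) already contains {2, 3, 5, 8, 9}.
The only value from 1–9 not eliminated is 1, so F9 = 1.

1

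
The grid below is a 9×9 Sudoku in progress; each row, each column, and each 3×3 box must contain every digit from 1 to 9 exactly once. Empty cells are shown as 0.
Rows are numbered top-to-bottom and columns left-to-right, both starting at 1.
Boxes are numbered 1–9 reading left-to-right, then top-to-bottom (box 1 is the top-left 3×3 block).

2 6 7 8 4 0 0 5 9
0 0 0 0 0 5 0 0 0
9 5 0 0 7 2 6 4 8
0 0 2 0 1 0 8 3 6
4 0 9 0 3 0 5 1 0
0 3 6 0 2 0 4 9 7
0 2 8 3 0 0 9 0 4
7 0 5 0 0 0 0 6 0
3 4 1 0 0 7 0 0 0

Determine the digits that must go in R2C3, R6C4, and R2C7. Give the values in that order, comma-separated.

For R2C3:
  Consider where 4 can go in row 2.
  R2C1 is out (column 1 already has a 4). R2C2 is out (column 2 already has a 4). R2C4 is out (box 2 already has a 4). R2C5 is out (column 5 already has a 4). The remaining empty cells in row 2 are similarly blocked.
  So the only cell in row 2 that can hold 4 is R2C3.
  So R2C3 = 4.
For R6C4:
  Row 6 already contains {2, 3, 4, 6, 7, 9}.
  Column 4 already contains {3, 8}.
  Its 3×3 block (box 5) already contains {1, 2, 3}.
  The only value from 1–9 not eliminated is 5, so R6C4 = 5.
For R2C7:
  Consider where 7 can go in column 7.
  R1C7 is out (row 1 already has a 7).
  R8C7 is out (row 8 already has a 7).
  R9C7 is out (row 9 already has a 7).
  So the only cell in column 7 that can hold 7 is R2C7.
  So R2C7 = 7.

4,5,7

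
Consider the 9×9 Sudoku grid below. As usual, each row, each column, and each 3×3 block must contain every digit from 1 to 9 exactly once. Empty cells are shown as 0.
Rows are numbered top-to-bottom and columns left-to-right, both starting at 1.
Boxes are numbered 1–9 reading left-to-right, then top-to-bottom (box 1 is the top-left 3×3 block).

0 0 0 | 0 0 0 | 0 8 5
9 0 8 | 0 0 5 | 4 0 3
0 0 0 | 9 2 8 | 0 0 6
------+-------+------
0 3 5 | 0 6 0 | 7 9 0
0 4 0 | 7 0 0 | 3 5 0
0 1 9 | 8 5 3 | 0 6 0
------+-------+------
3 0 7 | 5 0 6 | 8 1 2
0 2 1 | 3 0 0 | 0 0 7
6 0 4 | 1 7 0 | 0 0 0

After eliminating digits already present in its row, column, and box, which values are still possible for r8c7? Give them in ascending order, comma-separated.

Row 8 already contains {1, 2, 3, 7}.
Column 7 already contains {3, 4, 7, 8}.
Its 3×3 block (box 9) already contains {1, 2, 7, 8}.
Removing those from 1–9 leaves {5, 6, 9} as the candidates for r8c7.

5,6,9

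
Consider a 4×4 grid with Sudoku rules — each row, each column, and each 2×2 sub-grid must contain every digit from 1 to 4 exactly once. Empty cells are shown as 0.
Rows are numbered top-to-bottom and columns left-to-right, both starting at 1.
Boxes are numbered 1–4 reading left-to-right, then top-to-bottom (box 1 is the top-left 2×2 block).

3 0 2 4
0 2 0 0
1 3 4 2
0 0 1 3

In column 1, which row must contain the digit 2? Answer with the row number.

Consider where 2 can go in column 1.
r2c1 is out (row 2 already has a 2).
So the only cell in column 1 that can hold 2 is r4c1.
That is row 4.

4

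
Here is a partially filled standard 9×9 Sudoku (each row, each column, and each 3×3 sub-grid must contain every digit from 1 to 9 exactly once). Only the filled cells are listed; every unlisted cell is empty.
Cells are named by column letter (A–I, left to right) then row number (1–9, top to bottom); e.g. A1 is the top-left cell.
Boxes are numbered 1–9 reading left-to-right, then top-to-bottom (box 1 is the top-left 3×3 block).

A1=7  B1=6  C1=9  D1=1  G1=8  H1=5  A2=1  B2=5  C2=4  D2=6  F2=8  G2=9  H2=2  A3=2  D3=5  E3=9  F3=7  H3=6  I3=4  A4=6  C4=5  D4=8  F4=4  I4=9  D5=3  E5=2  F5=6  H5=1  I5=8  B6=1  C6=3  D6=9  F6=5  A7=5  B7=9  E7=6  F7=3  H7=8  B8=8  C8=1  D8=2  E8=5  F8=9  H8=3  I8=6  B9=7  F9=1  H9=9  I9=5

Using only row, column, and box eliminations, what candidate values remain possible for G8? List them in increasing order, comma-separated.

4,7

Row 8 already contains {1, 2, 3, 5, 6, 8, 9}.
Column G already contains {8, 9}.
Its 3×3 block (box 9) already contains {3, 5, 6, 8, 9}.
Removing those from 1–9 leaves {4, 7} as the candidates for G8.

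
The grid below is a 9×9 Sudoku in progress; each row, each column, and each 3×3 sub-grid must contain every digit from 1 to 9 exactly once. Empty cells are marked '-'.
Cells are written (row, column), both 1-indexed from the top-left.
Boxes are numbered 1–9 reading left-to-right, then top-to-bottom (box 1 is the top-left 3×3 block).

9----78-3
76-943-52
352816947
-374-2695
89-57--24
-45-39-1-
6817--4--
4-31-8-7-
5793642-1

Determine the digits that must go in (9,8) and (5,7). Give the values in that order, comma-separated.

For (9,8):
  Row 9 already contains {1, 2, 3, 4, 5, 6, 7, 9}.
  Column 8 already contains {1, 2, 4, 5, 7, 9}.
  Its 3×3 block (box 9) already contains {1, 2, 4, 7}.
  The only value from 1–9 not eliminated is 8, so (9,8) = 8.
For (5,7):
  Row 5 already contains {2, 4, 5, 7, 8, 9}.
  Column 7 already contains {2, 4, 6, 8, 9}.
  Its 3×3 block (box 6) already contains {1, 2, 4, 5, 6, 9}.
  The only value from 1–9 not eliminated is 3, so (5,7) = 3.

8,3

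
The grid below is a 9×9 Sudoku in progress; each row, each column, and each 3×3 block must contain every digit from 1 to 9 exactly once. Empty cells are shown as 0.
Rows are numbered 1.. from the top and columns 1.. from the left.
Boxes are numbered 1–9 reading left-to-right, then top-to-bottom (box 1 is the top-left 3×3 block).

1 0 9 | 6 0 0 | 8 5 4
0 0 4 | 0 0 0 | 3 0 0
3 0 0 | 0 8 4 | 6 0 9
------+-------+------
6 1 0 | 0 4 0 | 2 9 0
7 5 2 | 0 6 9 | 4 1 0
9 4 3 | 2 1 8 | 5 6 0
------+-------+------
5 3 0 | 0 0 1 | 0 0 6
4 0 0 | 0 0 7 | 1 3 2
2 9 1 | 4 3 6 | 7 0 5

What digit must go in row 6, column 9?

7

Row 6 already contains {1, 2, 3, 4, 5, 6, 8, 9}.
Column 9 already contains {2, 4, 5, 6, 9}.
Its 3×3 block (box 6) already contains {1, 2, 4, 5, 6, 9}.
The only value from 1–9 not eliminated is 7, so row 6, column 9 = 7.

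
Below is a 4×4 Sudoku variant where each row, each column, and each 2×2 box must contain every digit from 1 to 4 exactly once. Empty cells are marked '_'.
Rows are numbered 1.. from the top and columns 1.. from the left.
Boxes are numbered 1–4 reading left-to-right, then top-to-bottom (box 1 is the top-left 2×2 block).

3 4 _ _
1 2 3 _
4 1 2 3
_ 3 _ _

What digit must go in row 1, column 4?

2

Cell row 1, column 4 itself could take any of {1, 2} by direct elimination.
Consider where 2 can go in box 2.
row 1, column 3 is out (column 3 already has a 2).
row 2, column 4 is out (row 2 already has a 2).
So the only cell in box 2 that can hold 2 is row 1, column 4.
Therefore row 1, column 4 = 2.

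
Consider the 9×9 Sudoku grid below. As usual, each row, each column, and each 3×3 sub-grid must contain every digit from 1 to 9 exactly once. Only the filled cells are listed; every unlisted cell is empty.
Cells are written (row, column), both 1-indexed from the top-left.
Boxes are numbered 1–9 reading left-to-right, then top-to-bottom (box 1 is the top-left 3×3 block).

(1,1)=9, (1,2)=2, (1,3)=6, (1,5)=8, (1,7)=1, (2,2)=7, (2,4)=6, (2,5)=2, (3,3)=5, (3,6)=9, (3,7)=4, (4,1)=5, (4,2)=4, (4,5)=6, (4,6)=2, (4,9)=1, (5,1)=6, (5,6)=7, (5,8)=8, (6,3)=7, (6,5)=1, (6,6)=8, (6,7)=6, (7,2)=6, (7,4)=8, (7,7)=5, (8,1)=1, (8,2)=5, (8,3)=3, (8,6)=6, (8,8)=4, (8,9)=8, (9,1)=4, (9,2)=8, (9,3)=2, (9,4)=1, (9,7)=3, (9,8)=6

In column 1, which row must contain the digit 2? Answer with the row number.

Consider where 2 can go in column 1.
(2,1) is out (row 2 already has a 2).
(3,1) is out (box 1 already has a 2).
(7,1) is out (box 7 already has a 2).
So the only cell in column 1 that can hold 2 is (6,1).
That is row 6.

6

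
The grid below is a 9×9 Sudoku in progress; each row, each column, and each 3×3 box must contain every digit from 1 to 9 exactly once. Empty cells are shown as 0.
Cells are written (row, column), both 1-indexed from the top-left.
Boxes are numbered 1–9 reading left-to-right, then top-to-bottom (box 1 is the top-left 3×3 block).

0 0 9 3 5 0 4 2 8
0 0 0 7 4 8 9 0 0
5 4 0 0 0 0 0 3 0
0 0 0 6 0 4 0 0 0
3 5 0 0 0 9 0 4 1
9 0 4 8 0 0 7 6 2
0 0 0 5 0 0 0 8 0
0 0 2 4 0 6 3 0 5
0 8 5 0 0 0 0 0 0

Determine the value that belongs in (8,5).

Cell (8,5) itself could take any of {1, 7, 8, 9} by direct elimination.
Consider where 8 can go in column 5.
(3,5) is out (box 2 already has a 8). (4,5) is out (box 5 already has a 8). (5,5) is out (box 5 already has a 8). (6,5) is out (row 6 already has a 8). The remaining empty cells in column 5 are similarly blocked.
So the only cell in column 5 that can hold 8 is (8,5).
Therefore (8,5) = 8.

8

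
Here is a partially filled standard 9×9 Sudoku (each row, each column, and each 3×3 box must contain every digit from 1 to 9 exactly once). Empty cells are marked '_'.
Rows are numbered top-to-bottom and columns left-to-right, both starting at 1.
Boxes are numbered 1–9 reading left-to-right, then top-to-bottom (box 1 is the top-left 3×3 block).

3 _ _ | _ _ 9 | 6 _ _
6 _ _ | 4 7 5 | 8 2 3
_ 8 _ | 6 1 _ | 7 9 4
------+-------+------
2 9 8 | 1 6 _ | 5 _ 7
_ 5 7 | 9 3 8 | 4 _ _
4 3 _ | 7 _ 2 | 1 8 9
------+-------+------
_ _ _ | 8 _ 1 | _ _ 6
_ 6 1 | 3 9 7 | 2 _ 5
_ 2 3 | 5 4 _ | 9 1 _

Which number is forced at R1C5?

Cell R1C5 itself could take any of {2, 8} by direct elimination.
Consider where 8 can go in box 2.
R1C4 is out (column 4 already has a 8).
R3C6 is out (row 3 already has a 8).
So the only cell in box 2 that can hold 8 is R1C5.
Therefore R1C5 = 8.

8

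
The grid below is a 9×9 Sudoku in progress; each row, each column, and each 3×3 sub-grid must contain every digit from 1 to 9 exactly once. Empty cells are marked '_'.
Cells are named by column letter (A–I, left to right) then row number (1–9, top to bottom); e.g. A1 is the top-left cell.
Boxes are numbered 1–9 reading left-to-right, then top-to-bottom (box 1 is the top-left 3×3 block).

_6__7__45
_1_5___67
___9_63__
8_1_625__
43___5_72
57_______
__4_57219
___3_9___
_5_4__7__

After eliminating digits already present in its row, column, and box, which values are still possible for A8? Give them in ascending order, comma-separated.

1,2,6,7

Row 8 already contains {3, 9}.
Column A already contains {4, 5, 8}.
Its 3×3 block (box 7) already contains {4, 5}.
Removing those from 1–9 leaves {1, 2, 6, 7} as the candidates for A8.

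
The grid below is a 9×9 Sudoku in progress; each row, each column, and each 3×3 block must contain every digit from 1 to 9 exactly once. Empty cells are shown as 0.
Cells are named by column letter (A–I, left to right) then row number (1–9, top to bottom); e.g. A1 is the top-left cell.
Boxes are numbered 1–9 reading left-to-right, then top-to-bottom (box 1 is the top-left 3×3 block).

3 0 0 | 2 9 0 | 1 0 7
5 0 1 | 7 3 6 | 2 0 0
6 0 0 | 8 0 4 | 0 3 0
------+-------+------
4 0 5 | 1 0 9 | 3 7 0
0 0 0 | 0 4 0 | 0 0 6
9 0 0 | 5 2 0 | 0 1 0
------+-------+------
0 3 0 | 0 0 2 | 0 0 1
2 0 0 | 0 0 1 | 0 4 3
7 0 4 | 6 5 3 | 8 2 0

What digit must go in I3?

5

Cell I3 itself could take any of {5, 9} by direct elimination.
Consider where 5 can go in column I.
I2 is out (row 2 already has a 5).
I4 is out (row 4 already has a 5).
I6 is out (row 6 already has a 5).
I9 is out (row 9 already has a 5).
So the only cell in column I that can hold 5 is I3.
Therefore I3 = 5.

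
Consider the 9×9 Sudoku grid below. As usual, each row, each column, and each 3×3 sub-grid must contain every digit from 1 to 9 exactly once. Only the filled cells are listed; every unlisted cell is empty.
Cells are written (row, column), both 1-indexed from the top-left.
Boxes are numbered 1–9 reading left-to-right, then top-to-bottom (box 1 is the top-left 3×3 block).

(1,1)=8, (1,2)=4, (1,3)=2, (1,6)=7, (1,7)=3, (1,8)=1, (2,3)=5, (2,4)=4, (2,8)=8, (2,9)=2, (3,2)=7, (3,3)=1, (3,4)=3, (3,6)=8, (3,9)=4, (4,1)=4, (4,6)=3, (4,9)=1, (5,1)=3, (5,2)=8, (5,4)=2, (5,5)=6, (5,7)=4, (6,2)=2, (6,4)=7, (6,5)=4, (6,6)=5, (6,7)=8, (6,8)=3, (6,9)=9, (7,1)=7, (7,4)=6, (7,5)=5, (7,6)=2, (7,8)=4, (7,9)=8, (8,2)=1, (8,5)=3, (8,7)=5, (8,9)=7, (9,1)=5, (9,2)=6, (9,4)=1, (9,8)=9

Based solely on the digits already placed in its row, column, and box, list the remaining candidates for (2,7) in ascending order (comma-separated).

Row 2 already contains {2, 4, 5, 8}.
Column 7 already contains {3, 4, 5, 8}.
Its 3×3 block (box 3) already contains {1, 2, 3, 4, 8}.
Removing those from 1–9 leaves {6, 7, 9} as the candidates for (2,7).

6,7,9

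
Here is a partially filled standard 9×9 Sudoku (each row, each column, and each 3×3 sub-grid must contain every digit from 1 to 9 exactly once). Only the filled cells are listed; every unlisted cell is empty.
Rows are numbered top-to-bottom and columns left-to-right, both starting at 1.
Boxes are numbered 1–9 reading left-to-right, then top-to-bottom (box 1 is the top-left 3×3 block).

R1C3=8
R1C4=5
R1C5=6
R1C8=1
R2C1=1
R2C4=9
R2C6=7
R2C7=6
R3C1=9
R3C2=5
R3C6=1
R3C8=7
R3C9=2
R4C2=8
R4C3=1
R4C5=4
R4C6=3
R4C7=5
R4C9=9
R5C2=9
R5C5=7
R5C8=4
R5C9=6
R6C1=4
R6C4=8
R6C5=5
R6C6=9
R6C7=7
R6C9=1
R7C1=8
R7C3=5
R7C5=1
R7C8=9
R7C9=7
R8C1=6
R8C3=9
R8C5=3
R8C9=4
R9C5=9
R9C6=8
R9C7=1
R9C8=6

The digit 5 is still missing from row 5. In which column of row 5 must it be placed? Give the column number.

1

Consider where 5 can go in row 5.
R5C3 is out (column 3 already has a 5).
R5C4 is out (column 4 already has a 5).
R5C6 is out (box 5 already has a 5).
R5C7 is out (column 7 already has a 5).
So the only cell in row 5 that can hold 5 is R5C1.
That is column 1.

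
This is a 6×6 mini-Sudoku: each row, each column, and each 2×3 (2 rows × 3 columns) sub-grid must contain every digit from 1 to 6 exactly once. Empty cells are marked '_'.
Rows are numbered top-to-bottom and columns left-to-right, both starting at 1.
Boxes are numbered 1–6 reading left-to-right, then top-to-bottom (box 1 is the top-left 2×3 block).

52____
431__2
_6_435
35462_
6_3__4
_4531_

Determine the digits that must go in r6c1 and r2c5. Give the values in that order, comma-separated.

2,6

For r6c1:
  Row 6 already contains {1, 3, 4, 5}.
  Column 1 already contains {3, 4, 5, 6}.
  Its 2×3 block (box 5) already contains {3, 4, 5, 6}.
  The only value from 1–6 not eliminated is 2, so r6c1 = 2.
For r2c5:
  Consider where 6 can go in row 2.
  r2c4 is out (column 4 already has a 6).
  So the only cell in row 2 that can hold 6 is r2c5.
  So r2c5 = 6.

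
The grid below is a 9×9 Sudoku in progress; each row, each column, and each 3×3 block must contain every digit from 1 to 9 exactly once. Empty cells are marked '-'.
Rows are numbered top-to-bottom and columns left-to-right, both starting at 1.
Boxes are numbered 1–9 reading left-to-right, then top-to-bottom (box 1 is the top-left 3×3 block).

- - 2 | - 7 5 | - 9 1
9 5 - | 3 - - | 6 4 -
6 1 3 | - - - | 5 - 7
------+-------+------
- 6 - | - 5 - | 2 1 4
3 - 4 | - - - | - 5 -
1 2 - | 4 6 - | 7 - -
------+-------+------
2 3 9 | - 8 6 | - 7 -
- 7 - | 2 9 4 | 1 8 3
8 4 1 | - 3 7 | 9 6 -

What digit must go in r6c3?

5

Cell r6c3 itself could take any of {5, 8} by direct elimination.
Consider where 5 can go in row 6.
r6c6 is out (column 6 already has a 5).
r6c8 is out (column 8 already has a 5).
r6c9 is out (box 6 already has a 5).
So the only cell in row 6 that can hold 5 is r6c3.
Therefore r6c3 = 5.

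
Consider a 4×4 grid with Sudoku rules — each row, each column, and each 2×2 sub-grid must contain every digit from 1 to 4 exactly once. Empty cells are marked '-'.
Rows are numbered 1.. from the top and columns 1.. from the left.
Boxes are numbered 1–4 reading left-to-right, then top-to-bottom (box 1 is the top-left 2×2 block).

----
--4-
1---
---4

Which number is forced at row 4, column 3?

1

Cell row 4, column 3 itself could take any of {1, 2, 3} by direct elimination.
Consider where 1 can go in row 4.
row 4, column 1 is out (column 1 already has a 1).
row 4, column 2 is out (box 3 already has a 1).
So the only cell in row 4 that can hold 1 is row 4, column 3.
Therefore row 4, column 3 = 1.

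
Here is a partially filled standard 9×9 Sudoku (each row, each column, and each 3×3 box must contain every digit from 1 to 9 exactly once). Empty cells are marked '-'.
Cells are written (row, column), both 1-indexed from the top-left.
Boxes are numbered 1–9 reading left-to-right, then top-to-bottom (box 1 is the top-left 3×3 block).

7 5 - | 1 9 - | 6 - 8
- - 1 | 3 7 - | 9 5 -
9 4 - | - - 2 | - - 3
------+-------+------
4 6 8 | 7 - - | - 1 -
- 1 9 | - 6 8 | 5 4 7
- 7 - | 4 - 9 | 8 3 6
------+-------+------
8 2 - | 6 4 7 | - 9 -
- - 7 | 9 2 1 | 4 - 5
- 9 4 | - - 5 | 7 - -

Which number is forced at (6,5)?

Cell (6,5) itself could take any of {1, 5} by direct elimination.
Consider where 1 can go in row 6.
(6,1) is out (box 4 already has a 1).
(6,3) is out (column 3 already has a 1).
So the only cell in row 6 that can hold 1 is (6,5).
Therefore (6,5) = 1.

1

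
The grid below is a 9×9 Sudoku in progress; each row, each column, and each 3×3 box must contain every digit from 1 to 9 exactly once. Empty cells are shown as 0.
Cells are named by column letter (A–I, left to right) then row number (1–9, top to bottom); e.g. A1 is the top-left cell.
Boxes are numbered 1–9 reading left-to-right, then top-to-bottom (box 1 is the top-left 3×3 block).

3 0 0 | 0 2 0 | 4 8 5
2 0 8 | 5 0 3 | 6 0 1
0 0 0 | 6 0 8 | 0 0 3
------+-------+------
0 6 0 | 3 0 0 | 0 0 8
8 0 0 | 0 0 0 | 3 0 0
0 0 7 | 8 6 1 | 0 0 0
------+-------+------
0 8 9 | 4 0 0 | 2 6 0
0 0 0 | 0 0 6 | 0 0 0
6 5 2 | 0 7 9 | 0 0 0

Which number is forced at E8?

8

Cell E8 itself could take any of {1, 3, 5, 8} by direct elimination.
Consider where 8 can go in box 8.
E7 is out (row 7 already has a 8).
F7 is out (row 7 already has a 8).
D8 is out (column D already has a 8).
D9 is out (column D already has a 8).
So the only cell in box 8 that can hold 8 is E8.
Therefore E8 = 8.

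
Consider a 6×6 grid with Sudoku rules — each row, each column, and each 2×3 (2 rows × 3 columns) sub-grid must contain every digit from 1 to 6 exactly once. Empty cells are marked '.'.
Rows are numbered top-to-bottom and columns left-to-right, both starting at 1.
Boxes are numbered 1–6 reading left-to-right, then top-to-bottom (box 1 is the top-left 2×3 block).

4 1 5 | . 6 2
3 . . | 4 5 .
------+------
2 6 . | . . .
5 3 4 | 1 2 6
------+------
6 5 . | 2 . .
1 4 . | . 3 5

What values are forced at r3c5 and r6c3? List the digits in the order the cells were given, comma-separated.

4,2

For r3c5:
  Row 3 already contains {2, 6}.
  Column 5 already contains {2, 3, 5, 6}.
  Its 2×3 block (box 4) already contains {1, 2, 6}.
  The only value from 1–6 not eliminated is 4, so r3c5 = 4.
For r6c3:
  Row 6 already contains {1, 3, 4, 5}.
  Column 3 already contains {4, 5}.
  Its 2×3 block (box 5) already contains {1, 4, 5, 6}.
  The only value from 1–6 not eliminated is 2, so r6c3 = 2.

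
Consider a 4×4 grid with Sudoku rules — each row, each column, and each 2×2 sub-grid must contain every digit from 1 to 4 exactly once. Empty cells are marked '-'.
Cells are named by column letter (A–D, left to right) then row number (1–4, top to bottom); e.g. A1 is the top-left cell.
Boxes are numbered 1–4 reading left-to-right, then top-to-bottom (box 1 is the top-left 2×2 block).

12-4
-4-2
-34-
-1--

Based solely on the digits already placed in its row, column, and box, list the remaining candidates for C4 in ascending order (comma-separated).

2,3

Row 4 already contains {1}.
Column C already contains {4}.
Its 2×2 block (box 4) already contains {4}.
Removing those from 1–4 leaves {2, 3} as the candidates for C4.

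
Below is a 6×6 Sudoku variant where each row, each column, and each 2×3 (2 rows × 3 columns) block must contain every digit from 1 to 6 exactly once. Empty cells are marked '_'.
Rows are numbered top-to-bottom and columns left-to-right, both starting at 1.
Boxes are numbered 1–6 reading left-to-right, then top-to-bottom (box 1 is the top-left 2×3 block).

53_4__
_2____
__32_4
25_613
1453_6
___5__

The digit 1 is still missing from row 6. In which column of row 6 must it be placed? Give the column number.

6

Consider where 1 can go in row 6.
r6c1 is out (column 1 already has a 1).
r6c2 is out (box 5 already has a 1).
r6c3 is out (box 5 already has a 1).
r6c5 is out (column 5 already has a 1).
So the only cell in row 6 that can hold 1 is r6c6.
That is column 6.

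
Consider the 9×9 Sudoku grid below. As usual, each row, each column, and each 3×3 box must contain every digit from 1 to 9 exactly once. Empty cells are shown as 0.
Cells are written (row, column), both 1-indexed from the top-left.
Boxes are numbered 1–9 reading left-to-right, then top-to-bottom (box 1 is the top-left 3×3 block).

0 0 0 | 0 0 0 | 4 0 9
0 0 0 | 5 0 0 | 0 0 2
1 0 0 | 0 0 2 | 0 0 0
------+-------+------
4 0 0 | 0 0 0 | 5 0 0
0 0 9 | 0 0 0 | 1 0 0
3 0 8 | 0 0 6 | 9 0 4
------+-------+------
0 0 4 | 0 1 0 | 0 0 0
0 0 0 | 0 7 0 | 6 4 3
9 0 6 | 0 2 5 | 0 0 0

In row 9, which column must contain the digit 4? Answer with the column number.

Consider where 4 can go in row 9.
(9,2) is out (box 7 already has a 4).
(9,7) is out (column 7 already has a 4).
(9,8) is out (column 8 already has a 4).
(9,9) is out (column 9 already has a 4).
So the only cell in row 9 that can hold 4 is (9,4).
That is column 4.

4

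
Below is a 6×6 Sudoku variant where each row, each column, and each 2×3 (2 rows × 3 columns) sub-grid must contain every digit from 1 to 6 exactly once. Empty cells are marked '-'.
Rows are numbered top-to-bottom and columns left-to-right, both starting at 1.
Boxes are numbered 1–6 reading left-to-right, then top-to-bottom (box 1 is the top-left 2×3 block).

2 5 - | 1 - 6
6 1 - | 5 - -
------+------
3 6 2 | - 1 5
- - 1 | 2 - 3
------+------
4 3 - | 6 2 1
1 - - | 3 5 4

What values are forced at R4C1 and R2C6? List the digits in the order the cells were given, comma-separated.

5,2

For R4C1:
  Row 4 already contains {1, 2, 3}.
  Column 1 already contains {1, 2, 3, 4, 6}.
  Its 2×3 block (box 3) already contains {1, 2, 3, 6}.
  The only value from 1–6 not eliminated is 5, so R4C1 = 5.
For R2C6:
  Row 2 already contains {1, 5, 6}.
  Column 6 already contains {1, 3, 4, 5, 6}.
  Its 2×3 block (box 2) already contains {1, 5, 6}.
  The only value from 1–6 not eliminated is 2, so R2C6 = 2.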